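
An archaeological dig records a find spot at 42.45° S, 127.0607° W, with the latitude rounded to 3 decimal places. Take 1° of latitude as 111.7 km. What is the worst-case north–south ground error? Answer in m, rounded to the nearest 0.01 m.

Rounding to 3 decimal places leaves the latitude within ±0.0005° of the true value.
So the N–S error is at most 0.0005 × 111700 = 55.85 m.

55.85 m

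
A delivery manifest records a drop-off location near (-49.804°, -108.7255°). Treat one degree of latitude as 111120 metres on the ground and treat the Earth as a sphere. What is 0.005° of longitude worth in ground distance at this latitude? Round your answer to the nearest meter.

One degree of longitude here spans 111120 × cos 49.804° = 111120 × 0.6454 ≈ 71717.3 m; 0.005° of that is 358.587 m.

359 meters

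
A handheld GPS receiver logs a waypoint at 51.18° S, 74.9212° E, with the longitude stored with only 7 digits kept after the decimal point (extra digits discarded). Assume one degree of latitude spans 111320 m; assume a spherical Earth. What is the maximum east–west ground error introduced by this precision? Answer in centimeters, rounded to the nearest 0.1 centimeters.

Truncating at 7 decimal places can drop up to a full unit in the last place, so the longitude may be off by as much as 1e-07°.
At latitude 51.18° a degree of longitude spans 111320 m × cos 51.18° = 111320 × 0.6269 ≈ 69783.8 m.
So at most 1e-07° × 69783.8 ≈ 0.00697838 m east–west.
That is 0.00697838 m = 0.69784 cm.

0.7 centimeters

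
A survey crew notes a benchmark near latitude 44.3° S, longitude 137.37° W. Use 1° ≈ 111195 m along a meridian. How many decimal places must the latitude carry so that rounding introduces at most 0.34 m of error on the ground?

One degree of latitude covers 111195 m.
N decimal places → at most half a unit in the last place, 0.5 × 10⁻ᴺ° = 111195/2 × 10⁻ᴺ m.
Need 0.5 × 111195 × 10⁻ᴺ ≤ 0.34 → 10⁻ᴺ ≤ 6.115e-06, so N ≥ 5.21.
So 6 decimal places suffice (0.0556 m); 5 would allow up to 0.556 m.

6 decimal places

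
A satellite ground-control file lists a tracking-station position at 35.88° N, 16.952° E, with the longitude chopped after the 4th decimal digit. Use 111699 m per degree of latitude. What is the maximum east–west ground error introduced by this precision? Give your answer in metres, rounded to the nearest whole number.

9 metres

Truncating at 4 decimal places can drop up to a full unit in the last place, so the longitude may be off by as much as 0.0001°.
At latitude 35.88° a degree of longitude spans 111699 m × cos 35.88° = 111699 × 0.8102 ≈ 90503.7 m.
Maximum E–W displacement: 0.0001 × 90503.7 = 9.05037 m.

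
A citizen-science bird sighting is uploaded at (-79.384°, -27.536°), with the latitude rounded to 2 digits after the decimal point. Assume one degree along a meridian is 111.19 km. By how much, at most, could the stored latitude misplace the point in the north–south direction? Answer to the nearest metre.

Rounding to 2 decimal places leaves the latitude within ±0.005° of the true value.
So the N–S error is at most 0.005 × 111190 = 555.95 m.

556 metres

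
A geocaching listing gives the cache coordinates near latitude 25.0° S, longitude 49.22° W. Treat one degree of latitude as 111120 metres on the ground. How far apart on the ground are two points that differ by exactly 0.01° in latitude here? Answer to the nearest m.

Along a meridian 0.01° is 0.01 × 111120 = 1111.2 m.

1111 m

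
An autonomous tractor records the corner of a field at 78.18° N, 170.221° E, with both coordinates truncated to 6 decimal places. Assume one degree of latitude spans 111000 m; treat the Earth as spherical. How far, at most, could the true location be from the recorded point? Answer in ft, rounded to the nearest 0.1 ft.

Truncating at 6 decimal places can drop up to a full unit in the last place, so each coordinate may be off by as much as 1e-06°.
Latitude error → 1e-06 × 111000 = 0.111 m along the meridian.
E–W at 78.18°: 1e-06° × 111000 × cos 78.18° = 1e-06 × 111000 × 0.2048 ≈ 0.022737 m.
The two errors are perpendicular, so the maximum displacement is √(0.111² + 0.022737²) ≈ 0.113305 m.
In feet: 0.113305 m ÷ 0.3048 ≈ 0.37173 ft.

0.4 ft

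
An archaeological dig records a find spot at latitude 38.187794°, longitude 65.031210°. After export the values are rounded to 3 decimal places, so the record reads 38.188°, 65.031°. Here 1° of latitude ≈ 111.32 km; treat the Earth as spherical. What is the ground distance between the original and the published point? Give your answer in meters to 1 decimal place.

29.4 meters

The latitude changed by -0.000206° and the longitude by +0.000210°.
North–south shift: -0.000206 × 111320 = -22.9319 m.
E–W at 38.188°: 0.000210° × 111320 × cos 38.188° = 0.000210 × 111320 × 0.7860 ≈ 18.3742 m.
Hypotenuse of the two orthogonal shifts: √(22.9319² + 18.3742²) = 29.3851 m.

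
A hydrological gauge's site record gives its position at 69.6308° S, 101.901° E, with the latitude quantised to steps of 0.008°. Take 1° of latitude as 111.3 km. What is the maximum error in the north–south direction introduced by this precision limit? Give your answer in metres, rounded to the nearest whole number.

With a 0.008° grid the true value lies within half a step, ±0.008°/2 = ±0.004°, of the stored one.
So the N–S error is at most 0.004 × 111300 = 445.2 m.

445 metres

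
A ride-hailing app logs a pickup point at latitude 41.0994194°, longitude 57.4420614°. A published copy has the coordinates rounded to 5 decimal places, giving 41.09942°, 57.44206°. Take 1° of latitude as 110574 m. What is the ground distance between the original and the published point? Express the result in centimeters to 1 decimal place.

13.4 centimeters

The latitude changed by -0.0000006° and the longitude by +0.0000014°.
N–S: -0.0000006° × 110574 m/° = -0.0663444 m.
E–W at 41.0994°: 0.0000014° × 110574 × cos 41.0994° = 0.0000014 × 110574 × 0.7536 ≈ 0.116655 m.
Combined displacement = (0.0663444² + 0.116655²)^½ ≈ 0.134202 m.
That is 0.134202 m = 13.42 cm.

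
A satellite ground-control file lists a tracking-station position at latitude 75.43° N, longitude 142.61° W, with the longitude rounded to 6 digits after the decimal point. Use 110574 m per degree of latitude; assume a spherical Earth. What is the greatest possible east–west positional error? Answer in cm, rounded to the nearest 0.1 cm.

1.4 cm

Rounding to 6 decimal places leaves the longitude within ±5e-07° of the true value.
At latitude 75.43° a degree of longitude spans 110574 m × cos 75.43° = 110574 × 0.2516 ≈ 27816.3 m.
So at most 5e-07° × 27816.3 ≈ 0.0139081 m east–west.
That is 0.0139081 m = 1.3908 cm.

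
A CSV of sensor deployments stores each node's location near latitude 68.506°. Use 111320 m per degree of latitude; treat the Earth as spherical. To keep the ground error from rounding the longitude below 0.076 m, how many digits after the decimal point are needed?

6 decimal places

At 68.506° one degree of longitude covers 111320 × cos 68.506° ≈ 111320 × 0.3664 ≈ 40788.1 m.
With N decimal places the half-ulp bound is 0.5·10⁻ᴺ°, or 0.5·10⁻ᴺ × 40788.1 m on the ground.
Setting 20394 × 10⁻ᴺ ≤ 0.076 gives 10ᴺ ≥ 2.683e+05, i.e. N ≥ 5.43.
So 6 decimal places suffice (0.0204 m); 5 would allow up to 0.204 m.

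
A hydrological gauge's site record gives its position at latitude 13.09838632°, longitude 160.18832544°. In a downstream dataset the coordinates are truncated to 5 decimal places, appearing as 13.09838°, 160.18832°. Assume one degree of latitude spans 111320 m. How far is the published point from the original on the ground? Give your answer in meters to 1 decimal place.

The latitude changed by +0.00000632° and the longitude by +0.00000544°.
North–south shift: 0.00000632 × 111320 = 0.703542 m.
East–west at this latitude: 0.00000544° × 111320 × cos 13.0984° ≈ 0.00000544 × 108424 = 0.589825 m.
Distance: √(0.703542² + 0.589825²) ≈ 0.918077 m.

0.9 meters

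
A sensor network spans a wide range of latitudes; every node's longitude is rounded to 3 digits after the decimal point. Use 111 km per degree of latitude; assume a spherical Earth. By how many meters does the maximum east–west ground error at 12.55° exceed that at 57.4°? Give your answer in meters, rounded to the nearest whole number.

Rounding to 3 decimal places leaves the longitude within ±0.0005° of the true value.
At 12.55°: 0.0005° × 111000 × cos 12.55° = 0.0005 × 111000 × 0.9761 ≈ 54.174 m.
Error at 57.4° = 0.0005° × 111000 × cos 57.4° ≈ 55.5 × 0.5388 = 29.902 m.
So the lower-latitude error exceeds the higher by 54.174 − 29.902 = 24.272 m.

24 meters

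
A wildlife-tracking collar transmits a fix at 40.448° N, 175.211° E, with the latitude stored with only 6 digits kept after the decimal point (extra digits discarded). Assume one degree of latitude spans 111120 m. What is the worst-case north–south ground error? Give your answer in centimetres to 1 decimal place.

11.1 centimetres

Truncating at 6 decimal places can drop up to a full unit in the last place, so the latitude may be off by as much as 1e-06°.
North–south distance: 1e-06° × 111120 m/° = 0.11112 m.
That is 0.11112 m = 11.112 cm.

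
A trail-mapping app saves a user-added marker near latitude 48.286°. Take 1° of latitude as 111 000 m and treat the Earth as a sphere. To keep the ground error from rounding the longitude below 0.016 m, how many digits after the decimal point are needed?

At 48.286° one degree of longitude covers 111000 × cos 48.286° ≈ 111000 × 0.6654 ≈ 73860.8 m.
With N decimal places the half-ulp bound is 0.5·10⁻ᴺ°, or 0.5·10⁻ᴺ × 73860.8 m on the ground.
Need 0.5 × 73860.8 × 10⁻ᴺ ≤ 0.016 → 10⁻ᴺ ≤ 4.332e-07, so N ≥ 6.36.
So 7 decimal places suffice (0.00369 m); 6 would allow up to 0.0369 m.

7 decimal places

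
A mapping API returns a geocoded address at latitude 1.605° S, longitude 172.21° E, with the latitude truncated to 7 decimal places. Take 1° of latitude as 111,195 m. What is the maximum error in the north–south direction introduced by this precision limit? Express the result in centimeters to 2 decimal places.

Truncating at 7 decimal places can drop up to a full unit in the last place, so the latitude may be off by as much as 1e-07°.
North–south distance: 1e-07° × 111195 m/° = 0.0111195 m.
That is 0.0111195 m = 1.1119 cm.

1.11 centimeters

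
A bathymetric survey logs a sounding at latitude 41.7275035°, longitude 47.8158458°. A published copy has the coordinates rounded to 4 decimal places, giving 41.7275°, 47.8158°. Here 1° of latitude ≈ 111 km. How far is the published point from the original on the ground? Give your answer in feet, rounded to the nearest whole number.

Δlat = 41.7275035 − 41.7275 = +0.0000035°; Δlon = 47.8158458 − 47.8158 = +0.0000458°.
N–S: 0.0000035° × 111000 m/° = 0.3885 m.
E–W at 41.7275°: 0.0000458° × 111000 × cos 41.7275° = 0.0000458 × 111000 × 0.7463 ≈ 3.79414 m.
Hypotenuse of the two orthogonal shifts: √(0.3885² + 3.79414²) = 3.81397 m.
Converting: 3.81397 m × 3.2808 ft/m ≈ 12.513 ft.

13 feet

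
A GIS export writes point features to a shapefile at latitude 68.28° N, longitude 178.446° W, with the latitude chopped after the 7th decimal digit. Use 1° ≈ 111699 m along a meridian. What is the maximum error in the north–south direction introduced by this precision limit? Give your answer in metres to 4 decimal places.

0.0112 metres

Truncating at 7 decimal places can drop up to a full unit in the last place, so the latitude may be off by as much as 1e-07°.
North–south distance: 1e-07° × 111699 m/° = 0.0111699 m.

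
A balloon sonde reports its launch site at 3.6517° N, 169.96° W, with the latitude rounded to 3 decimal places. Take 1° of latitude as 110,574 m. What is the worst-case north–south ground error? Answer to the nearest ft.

181 ft

Rounding to 3 decimal places leaves the latitude within ±0.0005° of the true value.
So the N–S error is at most 0.0005 × 110574 = 55.287 m.
In feet: 55.287 m ÷ 0.3048 ≈ 181.39 ft.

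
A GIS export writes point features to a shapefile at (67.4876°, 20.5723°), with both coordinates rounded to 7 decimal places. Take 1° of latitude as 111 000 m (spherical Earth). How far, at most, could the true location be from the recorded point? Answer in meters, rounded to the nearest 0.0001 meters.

Rounding to 7 decimal places leaves each coordinate within ±5e-08° of the true value.
Latitude error → 5e-08 × 111000 = 0.00555 m along the meridian.
Longitude error → 5e-08 × 111000 × cos 67.4876° = 5e-08 × 111000 × 0.3829 ≈ 0.002125 m.
The two errors are perpendicular, so the maximum displacement is √(0.00555² + 0.002125²) ≈ 0.00594291 m.

0.0059 meters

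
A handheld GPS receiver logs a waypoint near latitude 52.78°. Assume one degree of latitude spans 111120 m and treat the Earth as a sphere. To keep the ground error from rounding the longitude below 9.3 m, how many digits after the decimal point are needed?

At 52.78° one degree of longitude covers 111120 × cos 52.78° ≈ 111120 × 0.6049 ≈ 67213.9 m.
With N decimal places the half-ulp bound is 0.5·10⁻ᴺ°, or 0.5·10⁻ᴺ × 67213.9 m on the ground.
Need 0.5 × 67213.9 × 10⁻ᴺ ≤ 9.3 → 10⁻ᴺ ≤ 2.767e-04, so N ≥ 3.56.
N = 3 would give 33.6 m (too coarse); N = 4 gives 3.36 m ≤ 9.3 m.

4 decimal places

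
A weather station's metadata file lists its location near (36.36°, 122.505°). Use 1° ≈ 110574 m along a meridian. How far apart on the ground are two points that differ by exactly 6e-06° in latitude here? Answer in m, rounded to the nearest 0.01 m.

Along a meridian 6e-06° is 6e-06 × 110574 = 0.663444 m.

0.66 m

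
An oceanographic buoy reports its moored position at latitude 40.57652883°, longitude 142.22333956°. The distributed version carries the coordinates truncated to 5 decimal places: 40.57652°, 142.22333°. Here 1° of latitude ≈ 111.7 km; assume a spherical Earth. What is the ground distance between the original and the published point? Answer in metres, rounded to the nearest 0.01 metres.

1.28 metres

Δlat = 40.57652883 − 40.57652 = +0.00000883°; Δlon = 142.22333956 − 142.22333 = +0.00000956°.
N–S: 0.00000883° × 111700 m/° = 0.986311 m.
E–W at 40.5765°: 0.00000956° × 111700 × cos 40.5765° = 0.00000956 × 111700 × 0.7595 ≈ 0.811074 m.
Distance: √(0.986311² + 0.811074²) ≈ 1.27697 m.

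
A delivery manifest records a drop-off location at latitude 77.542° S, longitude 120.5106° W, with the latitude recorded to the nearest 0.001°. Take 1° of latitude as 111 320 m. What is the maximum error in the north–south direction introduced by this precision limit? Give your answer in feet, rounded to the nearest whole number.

183 feet

Rounding to 3 decimal places leaves the latitude within ±0.0005° of the true value.
Along the meridian that is 0.0005° × 111320 m/° = 55.66 m.
Converting: 55.66 m × 3.2808 ft/m ≈ 182.61 ft.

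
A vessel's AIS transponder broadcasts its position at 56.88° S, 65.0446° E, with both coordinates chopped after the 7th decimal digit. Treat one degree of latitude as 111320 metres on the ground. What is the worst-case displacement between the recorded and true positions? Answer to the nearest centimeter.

Truncating at 7 decimal places can drop up to a full unit in the last place, so each coordinate may be off by as much as 1e-07°.
North–south component: 1e-07° × 111320 = 0.011132 m.
East–west component at 56.88°: 1e-07° × 111320 × cos 56.88° ≈ 1e-07 × 60824.6 ≈ 0.00608246 m.
Combining orthogonally: (0.011132² + 0.00608246²)^½ ≈ 0.0126853 m.
That is 0.0126853 m = 1.2685 cm.

1 centimeters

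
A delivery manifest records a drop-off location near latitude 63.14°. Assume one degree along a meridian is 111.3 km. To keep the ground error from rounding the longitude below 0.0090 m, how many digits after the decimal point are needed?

7 decimal places

At 63.14° one degree of longitude covers 111300 × cos 63.14° ≈ 111300 × 0.4518 ≈ 50286.7 m.
N decimal places → at most half a unit in the last place, 0.5 × 10⁻ᴺ° = 50286.7/2 × 10⁻ᴺ m.
Setting 25143.3 × 10⁻ᴺ ≤ 0.0090 gives 10ᴺ ≥ 2.794e+06, i.e. N ≥ 6.45.
At 6 places the error can reach 0.0251 m, but 7 places keeps it to 0.00251 m.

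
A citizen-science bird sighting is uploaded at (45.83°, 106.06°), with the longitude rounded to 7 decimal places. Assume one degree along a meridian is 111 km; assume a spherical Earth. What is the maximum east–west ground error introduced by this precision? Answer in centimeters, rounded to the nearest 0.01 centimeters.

Rounding to 7 decimal places leaves the longitude within ±5e-08° of the true value.
One degree of longitude at 45.83° is 111000 × cos 45.83° ≈ 111000 × 0.6968 = 77343.6 m.
East–west error: 5e-08° × 77343.6 m/° ≈ 0.00386718 m.
That is 0.00386718 m = 0.38672 cm.

0.39 centimeters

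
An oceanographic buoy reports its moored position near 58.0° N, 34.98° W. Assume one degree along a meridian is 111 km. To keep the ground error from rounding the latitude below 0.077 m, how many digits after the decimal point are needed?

One degree of latitude covers 111000 m.
Rounding to N decimal places gives at most 0.5 × 10⁻ᴺ degrees of error, i.e. 0.5 × 10⁻ᴺ × 111000 m.
Need 0.5 × 111000 × 10⁻ᴺ ≤ 0.077 → 10⁻ᴺ ≤ 1.387e-06, so N ≥ 5.86.
So 6 decimal places suffice (0.0555 m); 5 would allow up to 0.555 m.

6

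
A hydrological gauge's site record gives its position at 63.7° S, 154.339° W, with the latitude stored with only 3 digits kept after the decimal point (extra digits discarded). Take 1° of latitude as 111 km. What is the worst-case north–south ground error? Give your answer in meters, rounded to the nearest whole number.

Truncating at 3 decimal places can drop up to a full unit in the last place, so the latitude may be off by as much as 0.001°.
Along the meridian that is 0.001° × 111000 m/° = 111 m.

111 meters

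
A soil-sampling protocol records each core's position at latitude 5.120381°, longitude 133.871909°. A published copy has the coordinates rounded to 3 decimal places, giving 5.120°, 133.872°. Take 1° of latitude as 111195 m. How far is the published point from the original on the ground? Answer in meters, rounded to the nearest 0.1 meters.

43.5 meters

The latitude changed by +0.000381° and the longitude by -0.000091°.
North–south shift: 0.000381 × 111195 = 42.3653 m.
E–W at 5.12°: -0.000091° × 111195 × cos 5.12° = -0.000091 × 111195 × 0.9960 ≈ -10.0784 m.
Distance: √(42.3653² + 10.0784²) ≈ 43.5476 m.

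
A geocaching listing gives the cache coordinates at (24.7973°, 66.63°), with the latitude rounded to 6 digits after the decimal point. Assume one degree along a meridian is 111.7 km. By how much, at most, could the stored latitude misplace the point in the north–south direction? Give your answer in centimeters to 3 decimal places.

5.585 centimeters

Rounding to 6 decimal places leaves the latitude within ±5e-07° of the true value.
Along the meridian that is 5e-07° × 111700 m/° = 0.05585 m.
That is 0.05585 m = 5.585 cm.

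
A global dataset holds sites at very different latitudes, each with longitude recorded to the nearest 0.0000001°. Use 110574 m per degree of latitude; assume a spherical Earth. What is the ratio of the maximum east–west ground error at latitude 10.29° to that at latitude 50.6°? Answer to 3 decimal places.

1.550

Rounding to 7 decimal places leaves the longitude within ±5e-08° of the true value.
At 10.29°: 5e-08° × 110574 × cos 10.29° = 5e-08 × 110574 × 0.9839 ≈ 0.0054398 m.
At 50.6°: 5e-08° × 110574 × cos 50.6° = 5e-08 × 110574 × 0.6347 ≈ 0.0035092 m.
The ratio reduces to cos 10.29° / cos 50.6° = 0.9839/0.6347 ≈ 1.5501.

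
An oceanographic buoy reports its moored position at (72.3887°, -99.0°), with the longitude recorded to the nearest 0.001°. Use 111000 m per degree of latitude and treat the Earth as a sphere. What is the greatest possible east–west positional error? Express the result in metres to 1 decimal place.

16.8 metres

Rounding to 3 decimal places leaves the longitude within ±0.0005° of the true value.
One degree of longitude at 72.3887° is 111000 × cos 72.3887° ≈ 111000 × 0.3026 = 33583.9 m.
Maximum E–W displacement: 0.0005 × 33583.9 = 16.792 m.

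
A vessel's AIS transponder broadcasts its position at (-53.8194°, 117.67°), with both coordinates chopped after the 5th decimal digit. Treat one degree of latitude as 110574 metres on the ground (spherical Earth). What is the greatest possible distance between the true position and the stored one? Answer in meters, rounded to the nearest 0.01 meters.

Truncating at 5 decimal places can drop up to a full unit in the last place, so each coordinate may be off by as much as 1e-05°.
Latitude error → 1e-05 × 110574 = 1.10574 m along the meridian.
East–west component at 53.8194°: 1e-05° × 110574 × cos 53.8194° ≈ 1e-05 × 65275.4 ≈ 0.652754 m.
Combining orthogonally: (1.10574² + 0.652754²)^½ ≈ 1.28404 m.

1.28 meters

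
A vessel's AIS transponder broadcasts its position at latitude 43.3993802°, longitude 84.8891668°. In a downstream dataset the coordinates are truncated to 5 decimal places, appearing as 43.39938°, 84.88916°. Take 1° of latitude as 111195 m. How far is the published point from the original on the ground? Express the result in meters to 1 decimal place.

Δlat = 43.3993802 − 43.39938 = +0.0000002°; Δlon = 84.8891668 − 84.88916 = +0.0000068°.
North–south shift: 0.0000002 × 111195 = 0.022239 m.
E–W at 43.3994°: 0.0000068° × 111195 × cos 43.3994° = 0.0000068 × 111195 × 0.7266 ≈ 0.549388 m.
Combined displacement = (0.022239² + 0.549388²)^½ ≈ 0.549838 m.

0.5 meters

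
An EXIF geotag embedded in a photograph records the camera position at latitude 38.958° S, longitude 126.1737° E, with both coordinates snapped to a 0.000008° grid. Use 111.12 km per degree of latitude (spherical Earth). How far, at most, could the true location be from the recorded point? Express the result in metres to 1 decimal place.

0.6 metres

With a 0.000008° grid the true value lies within half a step, ±0.000008°/2 = ±4e-06°, of the stored one.
Latitude error → 4e-06 × 111120 = 0.44448 m along the meridian.
Longitude error → 4e-06 × 111120 × cos 38.958° = 4e-06 × 111120 × 0.7776 ≈ 0.345631 m.
Worst case both components are at the extreme and orthogonal: √(0.44448² + 0.345631²) ≈ 0.563048 m.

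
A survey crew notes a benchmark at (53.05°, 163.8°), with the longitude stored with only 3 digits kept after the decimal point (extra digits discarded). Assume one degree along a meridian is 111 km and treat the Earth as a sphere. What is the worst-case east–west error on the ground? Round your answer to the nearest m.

Truncating at 3 decimal places can drop up to a full unit in the last place, so the longitude may be off by as much as 0.001°.
Parallels shrink by cos φ, so at 53.05° a degree of longitude is 111000 × 0.6011 ≈ 66724.1 m.
So at most 0.001° × 66724.1 ≈ 66.7241 m east–west.

67 m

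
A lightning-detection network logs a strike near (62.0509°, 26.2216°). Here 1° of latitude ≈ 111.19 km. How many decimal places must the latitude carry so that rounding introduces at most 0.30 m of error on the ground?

One degree of latitude covers 111190 m.
N decimal places → at most half a unit in the last place, 0.5 × 10⁻ᴺ° = 111190/2 × 10⁻ᴺ m.
Need 0.5 × 111190 × 10⁻ᴺ ≤ 0.30 → 10⁻ᴺ ≤ 5.396e-06, so N ≥ 5.27.
At 5 places the error can reach 0.556 m, but 6 places keeps it to 0.0556 m.

6 decimal places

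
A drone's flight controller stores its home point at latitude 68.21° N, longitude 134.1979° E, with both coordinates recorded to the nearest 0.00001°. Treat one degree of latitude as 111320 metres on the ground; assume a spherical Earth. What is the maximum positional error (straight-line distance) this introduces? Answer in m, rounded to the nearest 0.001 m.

Rounding to 5 decimal places leaves each coordinate within ±5e-06° of the true value.
Latitude error → 5e-06 × 111320 = 0.5566 m along the meridian.
East–west component at 68.21°: 5e-06° × 111320 × cos 68.21° ≈ 5e-06 × 41322.6 ≈ 0.206613 m.
Worst case both components are at the extreme and orthogonal: √(0.5566² + 0.206613²) ≈ 0.593711 m.

0.594 m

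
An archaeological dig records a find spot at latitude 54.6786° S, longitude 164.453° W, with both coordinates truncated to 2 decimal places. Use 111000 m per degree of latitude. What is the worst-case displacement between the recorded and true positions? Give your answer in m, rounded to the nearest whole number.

1282 m

Truncating at 2 decimal places can drop up to a full unit in the last place, so each coordinate may be off by as much as 0.01°.
North–south component: 0.01° × 111000 = 1110 m.
E–W at 54.6786°: 0.01° × 111000 × cos 54.6786° = 0.01 × 111000 × 0.5782 ≈ 641.76 m.
Worst case both components are at the extreme and orthogonal: √(1110² + 641.76²) ≈ 1282.17 m.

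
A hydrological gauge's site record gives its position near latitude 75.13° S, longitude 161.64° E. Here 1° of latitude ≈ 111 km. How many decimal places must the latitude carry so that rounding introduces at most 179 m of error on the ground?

3 decimal places

One degree of latitude covers 111000 m.
Rounding to N decimal places gives at most 0.5 × 10⁻ᴺ degrees of error, i.e. 0.5 × 10⁻ᴺ × 111000 m.
Setting 55500 × 10⁻ᴺ ≤ 179 gives 10ᴺ ≥ 310.1, i.e. N ≥ 2.49.
At 2 places the error can reach 555 m, but 3 places keeps it to 55.5 m.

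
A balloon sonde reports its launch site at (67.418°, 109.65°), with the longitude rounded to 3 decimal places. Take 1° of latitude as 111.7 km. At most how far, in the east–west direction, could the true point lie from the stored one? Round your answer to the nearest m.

21 m

Rounding to 3 decimal places leaves the longitude within ±0.0005° of the true value.
At latitude 67.418° a degree of longitude spans 111700 m × cos 67.418° = 111700 × 0.3840 ≈ 42893.4 m.
So at most 0.0005° × 42893.4 ≈ 21.4467 m east–west.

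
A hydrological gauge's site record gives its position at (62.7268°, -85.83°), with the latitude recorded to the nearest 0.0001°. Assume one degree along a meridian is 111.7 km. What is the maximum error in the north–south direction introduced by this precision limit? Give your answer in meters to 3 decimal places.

5.585 meters

Rounding to 4 decimal places leaves the latitude within ±5e-05° of the true value.
So the N–S error is at most 5e-05 × 111700 = 5.585 m.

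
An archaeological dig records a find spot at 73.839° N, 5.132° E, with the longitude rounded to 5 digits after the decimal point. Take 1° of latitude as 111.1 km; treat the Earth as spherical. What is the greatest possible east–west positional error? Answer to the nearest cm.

15 cm

Rounding to 5 decimal places leaves the longitude within ±5e-06° of the true value.
At latitude 73.839° a degree of longitude spans 111100 m × cos 73.839° = 111100 × 0.2783 ≈ 30923.3 m.
Maximum E–W displacement: 5e-06 × 30923.3 = 0.154616 m.
That is 0.154616 m = 15.462 cm.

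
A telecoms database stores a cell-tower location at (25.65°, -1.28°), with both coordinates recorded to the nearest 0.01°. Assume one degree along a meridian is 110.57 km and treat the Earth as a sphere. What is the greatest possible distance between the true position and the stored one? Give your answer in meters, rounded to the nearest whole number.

744 meters

Rounding to 2 decimal places leaves each coordinate within ±0.005° of the true value.
N–S: 0.005° × 110570 m/° = 552.85 m.
Longitude error → 0.005 × 110570 × cos 25.65° = 0.005 × 110570 × 0.9015 ≈ 498.369 m.
The two errors are perpendicular, so the maximum displacement is √(552.85² + 498.369²) ≈ 744.322 m.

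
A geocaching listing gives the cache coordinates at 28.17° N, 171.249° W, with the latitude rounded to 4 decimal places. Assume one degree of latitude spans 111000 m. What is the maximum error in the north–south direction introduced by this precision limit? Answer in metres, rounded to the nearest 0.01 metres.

5.55 metres

Rounding to 4 decimal places leaves the latitude within ±5e-05° of the true value.
North–south distance: 5e-05° × 111000 m/° = 5.55 m.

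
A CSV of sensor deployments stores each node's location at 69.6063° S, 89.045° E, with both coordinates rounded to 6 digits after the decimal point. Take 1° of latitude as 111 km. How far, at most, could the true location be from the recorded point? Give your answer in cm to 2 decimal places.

5.88 cm

Rounding to 6 decimal places leaves each coordinate within ±5e-07° of the true value.
Latitude error → 5e-07 × 111000 = 0.0555 m along the meridian.
Longitude error → 5e-07 × 111000 × cos 69.6063° = 5e-07 × 111000 × 0.3485 ≈ 0.01934 m.
Worst case both components are at the extreme and orthogonal: √(0.0555² + 0.01934²) ≈ 0.0587732 m.
That is 0.0587732 m = 5.8773 cm.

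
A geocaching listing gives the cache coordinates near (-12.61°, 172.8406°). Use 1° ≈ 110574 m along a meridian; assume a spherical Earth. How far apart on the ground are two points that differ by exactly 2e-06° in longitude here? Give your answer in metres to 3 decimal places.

0.216 metres

At 12.61° a degree of longitude is 110574 × cos 12.61° ≈ 107907 m, so 2e-06° corresponds to 0.215814 m.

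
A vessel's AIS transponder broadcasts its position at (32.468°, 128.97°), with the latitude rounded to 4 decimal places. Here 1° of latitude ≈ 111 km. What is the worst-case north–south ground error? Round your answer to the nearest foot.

Rounding to 4 decimal places leaves the latitude within ±5e-05° of the true value.
North–south distance: 5e-05° × 111000 m/° = 5.55 m.
Converting: 5.55 m × 3.2808 ft/m ≈ 18.209 ft.

18 feet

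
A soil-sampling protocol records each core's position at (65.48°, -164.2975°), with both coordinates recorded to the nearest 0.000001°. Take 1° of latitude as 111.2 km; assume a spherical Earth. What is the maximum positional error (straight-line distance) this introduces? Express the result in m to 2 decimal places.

Rounding to 6 decimal places leaves each coordinate within ±5e-07° of the true value.
North–south component: 5e-07° × 111200 = 0.0556 m.
Longitude error → 5e-07 × 111200 × cos 65.48° = 5e-07 × 111200 × 0.4150 ≈ 0.0230746 m.
The two errors are perpendicular, so the maximum displacement is √(0.0556² + 0.0230746²) ≈ 0.060198 m.

0.06 m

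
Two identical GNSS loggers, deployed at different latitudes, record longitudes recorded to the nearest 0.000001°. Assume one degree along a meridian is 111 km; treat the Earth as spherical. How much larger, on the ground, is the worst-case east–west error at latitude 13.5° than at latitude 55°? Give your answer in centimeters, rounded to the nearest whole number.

2 centimeters

Rounding to 6 decimal places leaves the longitude within ±5e-07° of the true value.
At 13.5°: 5e-07° × 111000 × cos 13.5° = 5e-07 × 111000 × 0.9724 ≈ 0.053967 m.
Error at 55° = 5e-07° × 111000 × cos 55° ≈ 0.0555 × 0.5736 = 0.031833 m.
Difference: 0.053967 − 0.031833 = 0.022133 m.
That is 0.022133 m = 2.2133 cm.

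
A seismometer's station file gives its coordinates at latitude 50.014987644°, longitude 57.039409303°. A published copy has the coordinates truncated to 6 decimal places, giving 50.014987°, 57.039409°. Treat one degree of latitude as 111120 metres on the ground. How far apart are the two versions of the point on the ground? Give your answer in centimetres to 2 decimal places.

7.48 centimetres

The latitude changed by +0.000000644° and the longitude by +0.000000303°.
N–S: 0.000000644° × 111120 m/° = 0.0715613 m.
E–W at 50.015°: 0.000000303° × 111120 × cos 50.015° = 0.000000303 × 111120 × 0.6426 ≈ 0.0216355 m.
Hypotenuse of the two orthogonal shifts: √(0.0715613² + 0.0216355²) = 0.0747604 m.
That is 0.0747604 m = 7.476 cm.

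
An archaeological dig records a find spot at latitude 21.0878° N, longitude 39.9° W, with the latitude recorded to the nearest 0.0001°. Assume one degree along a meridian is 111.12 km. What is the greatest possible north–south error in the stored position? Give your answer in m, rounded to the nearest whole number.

6 m

Rounding to 4 decimal places leaves the latitude within ±5e-05° of the true value.
Along the meridian that is 5e-05° × 111120 m/° = 5.556 m.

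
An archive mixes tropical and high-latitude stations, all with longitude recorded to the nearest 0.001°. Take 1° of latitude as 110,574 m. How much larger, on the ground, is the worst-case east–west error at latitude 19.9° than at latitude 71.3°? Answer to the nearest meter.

34 meters

Rounding to 3 decimal places leaves the longitude within ±0.0005° of the true value.
At 19.9°: 0.0005° × 110574 × cos 19.9° = 0.0005 × 110574 × 0.9403 ≈ 51.986 m.
At 71.3°: 0.0005° × 110574 × cos 71.3° = 0.0005 × 110574 × 0.3206 ≈ 17.726 m.
Difference: 51.986 − 17.726 = 34.26 m.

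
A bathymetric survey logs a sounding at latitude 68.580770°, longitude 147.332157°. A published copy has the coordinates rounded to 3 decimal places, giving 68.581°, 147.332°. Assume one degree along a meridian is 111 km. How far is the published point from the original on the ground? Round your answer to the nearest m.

26 m

Δlat = 68.580770 − 68.581 = -0.000230°; Δlon = 147.332157 − 147.332 = +0.000157°.
N–S: -0.000230° × 111000 m/° = -25.53 m.
E–W at 68.581°: 0.000157° × 111000 × cos 68.581° = 0.000157 × 111000 × 0.3652 ≈ 6.36409 m.
Combined displacement = (25.53² + 6.36409²)^½ ≈ 26.3113 m.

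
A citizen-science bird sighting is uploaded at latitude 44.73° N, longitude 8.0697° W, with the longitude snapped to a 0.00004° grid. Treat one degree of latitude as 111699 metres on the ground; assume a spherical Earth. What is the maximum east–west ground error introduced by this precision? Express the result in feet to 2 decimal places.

With a 0.00004° grid the true value lies within half a step, ±0.00004°/2 = ±2e-05°, of the stored one.
One degree of longitude at 44.73° is 111699 × cos 44.73° ≈ 111699 × 0.7104 = 79354.4 m.
Maximum E–W displacement: 2e-05 × 79354.4 = 1.58709 m.
Converting: 1.58709 m × 3.2808 ft/m ≈ 5.207 ft.

5.21 feet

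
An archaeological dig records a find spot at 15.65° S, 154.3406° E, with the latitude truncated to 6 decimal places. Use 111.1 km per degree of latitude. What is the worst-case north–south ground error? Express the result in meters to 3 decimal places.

Truncating at 6 decimal places can drop up to a full unit in the last place, so the latitude may be off by as much as 1e-06°.
North–south distance: 1e-06° × 111100 m/° = 0.1111 m.

0.111 meters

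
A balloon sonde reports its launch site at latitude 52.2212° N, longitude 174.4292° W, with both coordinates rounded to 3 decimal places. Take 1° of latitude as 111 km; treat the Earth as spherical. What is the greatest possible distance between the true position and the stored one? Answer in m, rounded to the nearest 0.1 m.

65.1 m

Rounding to 3 decimal places leaves each coordinate within ±0.0005° of the true value.
Latitude error → 0.0005 × 111000 = 55.5 m along the meridian.
East–west component at 52.2212°: 0.0005° × 111000 × cos 52.2212° ≈ 0.0005 × 68000.2 ≈ 34.0001 m.
Worst case both components are at the extreme and orthogonal: √(55.5² + 34.0001²) ≈ 65.0865 m.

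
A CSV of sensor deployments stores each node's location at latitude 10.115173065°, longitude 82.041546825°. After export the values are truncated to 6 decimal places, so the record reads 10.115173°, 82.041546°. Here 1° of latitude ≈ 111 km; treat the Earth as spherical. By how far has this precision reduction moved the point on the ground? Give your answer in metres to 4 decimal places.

0.0904 metres

The latitude changed by +0.000000065° and the longitude by +0.000000825°.
North–south shift: 0.000000065 × 111000 = 0.007215 m.
E–W at 10.1152°: 0.000000825° × 111000 × cos 10.1152° = 0.000000825 × 111000 × 0.9845 ≈ 0.0901516 m.
Combined displacement = (0.007215² + 0.0901516²)^½ ≈ 0.0904399 m.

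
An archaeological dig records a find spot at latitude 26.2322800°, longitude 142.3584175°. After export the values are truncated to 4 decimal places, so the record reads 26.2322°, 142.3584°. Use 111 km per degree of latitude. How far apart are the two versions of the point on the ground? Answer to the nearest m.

9 m

Δlat = 26.2322800 − 26.2322 = +0.0000800°; Δlon = 142.3584175 − 142.3584 = +0.0000175°.
North–south shift: 0.0000800 × 111000 = 8.88 m.
E–W at 26.2322°: 0.0000175° × 111000 × cos 26.2322° = 0.0000175 × 111000 × 0.8970 ≈ 1.74244 m.
Hypotenuse of the two orthogonal shifts: √(8.88² + 1.74244²) = 9.04934 m.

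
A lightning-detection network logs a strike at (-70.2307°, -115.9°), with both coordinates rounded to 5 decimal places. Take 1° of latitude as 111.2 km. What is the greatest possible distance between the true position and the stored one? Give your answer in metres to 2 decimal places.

0.59 metres

Rounding to 5 decimal places leaves each coordinate within ±5e-06° of the true value.
N–S: 5e-06° × 111200 m/° = 0.556 m.
Longitude error → 5e-06 × 111200 × cos 70.2307° = 5e-06 × 111200 × 0.3382 ≈ 0.188058 m.
Combining orthogonally: (0.556² + 0.188058²)^½ ≈ 0.586943 m.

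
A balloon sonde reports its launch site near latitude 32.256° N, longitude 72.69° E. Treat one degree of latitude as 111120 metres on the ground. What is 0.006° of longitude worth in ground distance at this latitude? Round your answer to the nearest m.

At 32.256° a degree of longitude is 111120 × cos 32.256° ≈ 93971.1 m, so 0.006° corresponds to 563.826 m.

564 m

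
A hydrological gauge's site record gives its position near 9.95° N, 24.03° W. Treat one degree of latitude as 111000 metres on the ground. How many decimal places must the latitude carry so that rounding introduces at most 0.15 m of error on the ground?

6

One degree of latitude covers 111000 m.
With N decimal places the half-ulp bound is 0.5·10⁻ᴺ°, or 0.5·10⁻ᴺ × 111000 m on the ground.
Setting 55500 × 10⁻ᴺ ≤ 0.15 gives 10ᴺ ≥ 3.7e+05, i.e. N ≥ 5.57.
At 5 places the error can reach 0.555 m, but 6 places keeps it to 0.0555 m.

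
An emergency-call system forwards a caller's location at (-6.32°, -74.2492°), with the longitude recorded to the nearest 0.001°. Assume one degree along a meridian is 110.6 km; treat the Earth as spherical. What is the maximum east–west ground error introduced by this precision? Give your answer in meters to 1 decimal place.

55.0 meters

Rounding to 3 decimal places leaves the longitude within ±0.0005° of the true value.
Parallels shrink by cos φ, so at 6.32° a degree of longitude is 110600 × 0.9939 ≈ 109928 m.
So at most 0.0005° × 109928 ≈ 54.9639 m east–west.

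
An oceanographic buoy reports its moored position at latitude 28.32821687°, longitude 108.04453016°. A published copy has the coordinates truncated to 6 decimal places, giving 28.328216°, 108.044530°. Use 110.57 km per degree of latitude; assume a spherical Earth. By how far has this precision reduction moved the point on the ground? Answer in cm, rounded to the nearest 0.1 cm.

9.7 cm

The latitude changed by +0.00000087° and the longitude by +0.00000016°.
N–S: 0.00000087° × 110570 m/° = 0.0961959 m.
E–W at 28.3282°: 0.00000016° × 110570 × cos 28.3282° = 0.00000016 × 110570 × 0.8802 ≈ 0.0155726 m.
Hypotenuse of the two orthogonal shifts: √(0.0961959² + 0.0155726²) = 0.0974482 m.
That is 0.0974482 m = 9.7448 cm.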